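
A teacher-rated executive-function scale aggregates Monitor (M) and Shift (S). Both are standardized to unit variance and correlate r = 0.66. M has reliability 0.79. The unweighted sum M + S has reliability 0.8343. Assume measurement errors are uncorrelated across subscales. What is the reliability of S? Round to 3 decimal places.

Var(M+S) = 2 + 2·0.66 = 3.320.
True-score variance = ρ_M + ρ_S + 2·0.66, so 0.8343 = (0.79 + ρ_S + 1.32) / 3.320.
ρ_S = 0.8343·3.320 − 0.79 − 1.32 = 0.660.

0.660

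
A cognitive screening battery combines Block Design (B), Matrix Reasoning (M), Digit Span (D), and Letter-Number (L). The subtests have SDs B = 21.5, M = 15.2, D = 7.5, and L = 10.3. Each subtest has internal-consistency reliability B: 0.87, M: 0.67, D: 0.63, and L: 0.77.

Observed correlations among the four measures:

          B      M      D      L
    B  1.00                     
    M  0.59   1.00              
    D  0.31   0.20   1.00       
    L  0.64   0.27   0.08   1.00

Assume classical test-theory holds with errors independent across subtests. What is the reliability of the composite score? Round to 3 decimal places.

Var(B+M+D+L) = 21.5² + 15.2² + 7.5² + 10.3² + 2·[21.5·15.2·0.59 + 21.5·7.5·0.31 + 21.5·10.3·0.64 + 15.2·7.5·0.20 + 15.2·10.3·0.27 + 7.5·10.3·0.08] = 855.63 + 911.557 = 1767.19.
Because errors are independent across components, Cov(Tᵢ,Tⱼ) = Cov(Xᵢ,Xⱼ); the off-diagonal part of the true-score variance is the same as above.
True-score variance = [21.5²·0.87 + 15.2²·0.67 + 7.5²·0.63 + 10.3²·0.77] + 911.557 = 674.081 + 911.557 = 1585.64.
Reliability = 1585.64 / 1767.19 = 0.897.

0.897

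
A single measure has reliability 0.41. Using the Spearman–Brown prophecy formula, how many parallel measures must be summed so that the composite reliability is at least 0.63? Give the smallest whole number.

k ≥ ρ*(1−ρ₁)/(ρ₁(1−ρ*)) = 0.63·0.59 / (0.41·0.37) = 2.450.
Smallest integer k = 3.

3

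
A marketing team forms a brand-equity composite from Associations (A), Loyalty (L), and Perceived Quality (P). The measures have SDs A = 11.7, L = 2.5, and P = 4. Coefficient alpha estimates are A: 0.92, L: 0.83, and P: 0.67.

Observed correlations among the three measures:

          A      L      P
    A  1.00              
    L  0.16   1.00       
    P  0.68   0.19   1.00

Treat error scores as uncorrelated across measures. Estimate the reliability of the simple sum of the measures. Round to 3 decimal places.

Var(A+L+P) = 11.7² + 2.5² + 4² + 2·[11.7·2.5·0.16 + 11.7·4·0.68 + 2.5·4·0.19] = 159.14 + 76.808 = 235.948.
Under uncorrelated errors the observed covariances equal the true-score covariances, so only the own-variance terms attenuate.
True-score variance = [11.7²·0.92 + 2.5²·0.83 + 4²·0.67] + 76.808 = 141.846 + 76.808 = 218.654.
Reliability = 218.654 / 235.948 = 0.927.

0.927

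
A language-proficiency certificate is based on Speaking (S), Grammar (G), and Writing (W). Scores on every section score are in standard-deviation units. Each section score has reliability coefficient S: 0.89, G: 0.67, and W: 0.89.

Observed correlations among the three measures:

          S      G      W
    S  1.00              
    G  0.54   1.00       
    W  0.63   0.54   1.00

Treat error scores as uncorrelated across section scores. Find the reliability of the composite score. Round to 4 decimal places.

Var(S+G+W) = 3 + 2·[0.54 + 0.63 + 0.54] = 3 + 3.42 = 6.42.
Under uncorrelated errors the observed covariances equal the true-score covariances, so only the own-variance terms attenuate.
True-score variance = [0.89 + 0.67 + 0.89] + 3.42 = 2.45 + 3.42 = 5.87.
Reliability = 5.87 / 6.42 = 0.9143.

0.9143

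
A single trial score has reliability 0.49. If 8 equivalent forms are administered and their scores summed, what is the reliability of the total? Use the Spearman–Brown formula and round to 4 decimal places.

ρ_k = kρ / (1 + (k−1)ρ) = 8·0.49 / (1 + 7·0.49) = 3.920 / 4.430 = 0.8849.

0.8849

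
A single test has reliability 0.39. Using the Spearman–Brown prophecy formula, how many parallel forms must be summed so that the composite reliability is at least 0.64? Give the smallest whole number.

k ≥ ρ*(1−ρ₁)/(ρ₁(1−ρ*)) = 0.64·0.61 / (0.39·0.36) = 2.781.
Smallest integer k = 3.

3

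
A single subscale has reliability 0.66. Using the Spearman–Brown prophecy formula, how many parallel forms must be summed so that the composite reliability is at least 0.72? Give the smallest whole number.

2

k ≥ ρ*(1−ρ₁)/(ρ₁(1−ρ*)) = 0.72·0.34 / (0.66·0.28) = 1.325.
Smallest integer k = 2.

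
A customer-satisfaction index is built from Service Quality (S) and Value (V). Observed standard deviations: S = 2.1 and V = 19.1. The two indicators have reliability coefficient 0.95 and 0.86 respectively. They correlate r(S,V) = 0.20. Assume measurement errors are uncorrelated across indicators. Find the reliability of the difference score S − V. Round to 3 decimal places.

0.855

Var(S−V) = 2.1² + 19.1² − 2·2.1·19.1·0.20 = 369.22 − 16.044 = 353.176.
Under uncorrelated errors the observed covariances equal the true-score covariances, so only the own-variance terms attenuate.
True-score variance = [2.1²·0.95 + 19.1²·0.86] − 16.044 = 317.926 − 16.044 = 301.882.
Reliability = 301.882 / 353.176 = 0.855.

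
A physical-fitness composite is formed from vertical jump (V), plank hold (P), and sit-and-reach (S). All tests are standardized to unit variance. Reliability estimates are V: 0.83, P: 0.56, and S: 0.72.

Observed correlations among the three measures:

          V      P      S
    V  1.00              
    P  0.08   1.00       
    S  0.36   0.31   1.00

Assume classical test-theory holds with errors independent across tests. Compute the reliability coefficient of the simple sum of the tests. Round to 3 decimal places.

Var(V+P+S) = 3 + 2·[0.08 + 0.36 + 0.31] = 3 + 1.5 = 4.5.
Under uncorrelated errors the observed covariances equal the true-score covariances, so only the own-variance terms attenuate.
True-score variance = [0.83 + 0.56 + 0.72] + 1.5 = 2.11 + 1.5 = 3.61.
Reliability = 3.61 / 4.5 = 0.802.

0.802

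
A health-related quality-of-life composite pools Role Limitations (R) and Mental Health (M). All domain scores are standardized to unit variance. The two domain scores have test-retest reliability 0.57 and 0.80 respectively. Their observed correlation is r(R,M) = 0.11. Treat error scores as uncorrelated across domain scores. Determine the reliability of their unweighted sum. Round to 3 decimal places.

0.716

Var(R+M) = 2 + 2·[0.11] = 2 + 0.22 = 2.22.
With uncorrelated errors the cross-covariances are all true-score covariance, so they carry over unchanged; only the diagonal terms shrink to ρᵢσᵢ².
True-score variance = [0.57 + 0.80] + 0.22 = 1.37 + 0.22 = 1.59.
Reliability = 1.59 / 2.22 = 0.716.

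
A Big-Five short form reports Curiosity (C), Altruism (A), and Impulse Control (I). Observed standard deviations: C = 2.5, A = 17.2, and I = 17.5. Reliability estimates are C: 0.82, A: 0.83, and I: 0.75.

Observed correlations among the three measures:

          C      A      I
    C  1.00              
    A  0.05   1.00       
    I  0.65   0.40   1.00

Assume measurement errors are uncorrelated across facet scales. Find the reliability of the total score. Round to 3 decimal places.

0.859

Var(C+A+I) = 2.5² + 17.2² + 17.5² + 2·[2.5·17.2·0.05 + 2.5·17.5·0.65 + 17.2·17.5·0.40] = 608.34 + 301.975 = 910.315.
With uncorrelated errors the cross-covariances are all true-score covariance, so they carry over unchanged; only the diagonal terms shrink to ρᵢσᵢ².
True-score variance = [2.5²·0.82 + 17.2²·0.83 + 17.5²·0.75] + 301.975 = 480.36 + 301.975 = 782.335.
Reliability = 782.335 / 910.315 = 0.859.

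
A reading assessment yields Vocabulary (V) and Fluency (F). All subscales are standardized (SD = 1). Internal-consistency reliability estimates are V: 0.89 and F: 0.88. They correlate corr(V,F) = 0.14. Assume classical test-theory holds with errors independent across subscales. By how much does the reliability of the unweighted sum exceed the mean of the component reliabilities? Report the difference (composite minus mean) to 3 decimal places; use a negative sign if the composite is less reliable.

Var(sum) = 2 + 0.28 = 2.28; true-score variance = 1.77 + 0.28 = 2.05; composite reliability = 0.8991.
Mean component reliability = 0.8850.
Difference = 0.8991 − 0.8850 = 0.014.

0.014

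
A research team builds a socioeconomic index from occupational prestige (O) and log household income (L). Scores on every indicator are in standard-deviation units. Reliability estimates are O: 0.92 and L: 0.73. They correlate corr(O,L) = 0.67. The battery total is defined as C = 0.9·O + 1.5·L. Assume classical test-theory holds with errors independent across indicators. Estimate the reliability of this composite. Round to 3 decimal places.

0.862

Var(C) = 0.9² + 1.5² + 2·[1.35·0.67] = 3.06 + 1.809 = 4.869.
Because errors are independent across components, Cov(Tᵢ,Tⱼ) = Cov(Xᵢ,Xⱼ); the off-diagonal part of the true-score variance is the same as above.
True-score variance = [0.9²·0.92 + 1.5²·0.73] + 1.809 = 2.3877 + 1.809 = 4.1967.
Reliability = 4.1967 / 4.869 = 0.862.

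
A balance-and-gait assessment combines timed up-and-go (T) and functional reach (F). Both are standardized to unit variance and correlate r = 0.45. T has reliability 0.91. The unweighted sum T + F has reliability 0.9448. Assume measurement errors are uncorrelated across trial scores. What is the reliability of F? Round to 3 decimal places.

Var(T+F) = 2 + 2·0.45 = 2.900.
True-score variance = ρ_T + ρ_F + 2·0.45, so 0.9448 = (0.91 + ρ_F + 0.90) / 2.900.
ρ_F = 0.9448·2.900 − 0.91 − 0.90 = 0.930.

0.930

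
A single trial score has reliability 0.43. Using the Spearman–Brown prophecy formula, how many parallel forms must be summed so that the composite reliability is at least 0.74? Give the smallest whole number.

4

k ≥ ρ*(1−ρ₁)/(ρ₁(1−ρ*)) = 0.74·0.57 / (0.43·0.26) = 3.773.
Smallest integer k = 4.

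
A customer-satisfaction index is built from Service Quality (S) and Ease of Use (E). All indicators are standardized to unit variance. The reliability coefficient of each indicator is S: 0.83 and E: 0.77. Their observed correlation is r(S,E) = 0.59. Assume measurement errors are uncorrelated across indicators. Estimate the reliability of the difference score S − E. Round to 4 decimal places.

Var(S−E) = 1 + 1 − 2·0.59 = 2 − 1.18 = 0.82.
Under uncorrelated errors the observed covariances equal the true-score covariances, so only the own-variance terms attenuate.
True-score variance = [0.83 + 0.77] − 1.18 = 1.6 − 1.18 = 0.42.
Reliability = 0.42 / 0.82 = 0.5122.

0.5122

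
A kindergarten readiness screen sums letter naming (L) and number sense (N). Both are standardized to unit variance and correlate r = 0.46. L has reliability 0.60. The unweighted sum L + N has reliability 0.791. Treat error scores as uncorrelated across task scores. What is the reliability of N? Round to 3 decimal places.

0.790

Var(L+N) = 2 + 2·0.46 = 2.920.
True-score variance = ρ_L + ρ_N + 2·0.46, so 0.791 = (0.60 + ρ_N + 0.92) / 2.920.
ρ_N = 0.791·2.920 − 0.60 − 0.92 = 0.790.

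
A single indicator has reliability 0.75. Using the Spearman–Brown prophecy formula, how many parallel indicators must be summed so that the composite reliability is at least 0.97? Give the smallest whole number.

11

k ≥ ρ*(1−ρ₁)/(ρ₁(1−ρ*)) = 0.97·0.25 / (0.75·0.03) = 10.778.
Smallest integer k = 11.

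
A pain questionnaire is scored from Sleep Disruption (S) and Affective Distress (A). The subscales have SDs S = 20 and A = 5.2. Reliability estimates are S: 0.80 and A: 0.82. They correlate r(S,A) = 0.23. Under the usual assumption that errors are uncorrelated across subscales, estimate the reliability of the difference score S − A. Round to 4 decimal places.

Var(S−A) = 20² + 5.2² − 2·20·5.2·0.23 = 427.04 − 47.84 = 379.2.
Under uncorrelated errors the observed covariances equal the true-score covariances, so only the own-variance terms attenuate.
True-score variance = [20²·0.80 + 5.2²·0.82] − 47.84 = 342.173 − 47.84 = 294.333.
Reliability = 294.333 / 379.2 = 0.7762.

0.7762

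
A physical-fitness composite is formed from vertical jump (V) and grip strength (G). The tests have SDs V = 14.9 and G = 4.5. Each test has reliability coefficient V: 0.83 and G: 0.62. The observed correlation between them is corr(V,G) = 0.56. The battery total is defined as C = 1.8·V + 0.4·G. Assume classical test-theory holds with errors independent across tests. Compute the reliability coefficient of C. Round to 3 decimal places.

Var(C) = 1.8²·14.9² + 0.4²·4.5² + 2·[0.72·14.9·4.5·0.56] = 722.552 + 54.0691 = 776.622.
Because errors are independent across components, Cov(Tᵢ,Tⱼ) = Cov(Xᵢ,Xⱼ); the off-diagonal part of the true-score variance is the same as above.
True-score variance = [1.8²·14.9²·0.83 + 0.4²·4.5²·0.62] + 54.0691 = 599.038 + 54.0691 = 653.107.
Reliability = 653.107 / 776.622 = 0.841.

0.841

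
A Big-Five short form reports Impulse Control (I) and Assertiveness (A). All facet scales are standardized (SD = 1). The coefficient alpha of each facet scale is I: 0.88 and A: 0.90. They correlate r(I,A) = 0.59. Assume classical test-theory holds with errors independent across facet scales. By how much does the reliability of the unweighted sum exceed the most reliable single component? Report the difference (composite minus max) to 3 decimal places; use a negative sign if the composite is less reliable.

0.031

Var(sum) = 2 + 1.18 = 3.18; true-score variance = 1.78 + 1.18 = 2.96; composite reliability = 0.9308.
Max component reliability = 0.9000.
Difference = 0.9308 − 0.9000 = 0.031.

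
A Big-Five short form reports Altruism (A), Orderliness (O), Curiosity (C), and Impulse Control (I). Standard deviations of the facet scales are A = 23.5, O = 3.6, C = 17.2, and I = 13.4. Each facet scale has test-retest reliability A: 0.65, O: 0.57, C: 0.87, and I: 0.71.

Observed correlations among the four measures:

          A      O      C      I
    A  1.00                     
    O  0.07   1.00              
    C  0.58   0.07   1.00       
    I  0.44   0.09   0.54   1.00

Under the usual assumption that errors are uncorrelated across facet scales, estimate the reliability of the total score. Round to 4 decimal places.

0.8598

Var(A+O+C+I) = 23.5² + 3.6² + 17.2² + 13.4² + 2·[23.5·3.6·0.07 + 23.5·17.2·0.58 + 23.5·13.4·0.44 + 3.6·17.2·0.07 + 3.6·13.4·0.09 + 17.2·13.4·0.54] = 1040.61 + 1024.1 = 2064.71.
Under uncorrelated errors the observed covariances equal the true-score covariances, so only the own-variance terms attenuate.
True-score variance = [23.5²·0.65 + 3.6²·0.57 + 17.2²·0.87 + 13.4²·0.71] + 1024.1 = 751.218 + 1024.1 = 1775.32.
Reliability = 1775.32 / 2064.71 = 0.8598.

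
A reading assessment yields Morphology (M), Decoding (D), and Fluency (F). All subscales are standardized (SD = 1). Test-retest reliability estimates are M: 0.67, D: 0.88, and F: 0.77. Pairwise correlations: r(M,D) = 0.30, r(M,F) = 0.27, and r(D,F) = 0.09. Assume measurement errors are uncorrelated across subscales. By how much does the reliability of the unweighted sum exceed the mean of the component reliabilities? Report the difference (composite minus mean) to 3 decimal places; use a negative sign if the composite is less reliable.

Var(sum) = 3 + 1.32 = 4.32; true-score variance = 2.32 + 1.32 = 3.64; composite reliability = 0.8426.
Mean component reliability = 0.7733.
Difference = 0.8426 − 0.7733 = 0.069.

0.069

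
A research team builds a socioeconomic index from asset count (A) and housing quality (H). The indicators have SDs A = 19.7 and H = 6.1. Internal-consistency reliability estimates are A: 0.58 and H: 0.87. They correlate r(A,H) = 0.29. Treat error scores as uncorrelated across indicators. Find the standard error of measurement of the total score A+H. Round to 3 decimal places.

12.955

Var(total) = 425.3 + 69.6986 = 494.999.
True-score variance = 257.465 + 69.6986 = 327.163, so reliability = 0.6609.
Error variance = 494.999 − 327.163 = 167.835; SEM = √167.835 = 12.955.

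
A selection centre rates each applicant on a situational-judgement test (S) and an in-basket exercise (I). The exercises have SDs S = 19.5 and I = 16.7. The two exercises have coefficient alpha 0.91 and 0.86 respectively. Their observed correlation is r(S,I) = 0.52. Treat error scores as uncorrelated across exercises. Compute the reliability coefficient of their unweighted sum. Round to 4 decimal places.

Var(S+I) = 19.5² + 16.7² + 2·[19.5·16.7·0.52] = 659.14 + 338.676 = 997.816.
Because errors are independent across components, Cov(Tᵢ,Tⱼ) = Cov(Xᵢ,Xⱼ); the off-diagonal part of the true-score variance is the same as above.
True-score variance = [19.5²·0.91 + 16.7²·0.86] + 338.676 = 585.873 + 338.676 = 924.549.
Reliability = 924.549 / 997.816 = 0.9266.

0.9266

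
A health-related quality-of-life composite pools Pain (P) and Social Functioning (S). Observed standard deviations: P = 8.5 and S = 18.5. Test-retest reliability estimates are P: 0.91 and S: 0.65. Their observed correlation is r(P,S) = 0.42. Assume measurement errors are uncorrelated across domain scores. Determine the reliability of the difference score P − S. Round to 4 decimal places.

0.5528

Var(P−S) = 8.5² + 18.5² − 2·8.5·18.5·0.42 = 414.5 − 132.09 = 282.41.
Under uncorrelated errors the observed covariances equal the true-score covariances, so only the own-variance terms attenuate.
True-score variance = [8.5²·0.91 + 18.5²·0.65] − 132.09 = 288.21 − 132.09 = 156.12.
Reliability = 156.12 / 282.41 = 0.5528.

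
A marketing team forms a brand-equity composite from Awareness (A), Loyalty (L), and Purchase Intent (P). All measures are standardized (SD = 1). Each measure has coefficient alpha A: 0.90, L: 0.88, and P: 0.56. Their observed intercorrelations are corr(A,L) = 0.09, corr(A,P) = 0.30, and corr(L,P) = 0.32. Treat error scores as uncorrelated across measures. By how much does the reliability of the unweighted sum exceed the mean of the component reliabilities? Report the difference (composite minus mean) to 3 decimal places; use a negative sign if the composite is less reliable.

Var(sum) = 3 + 1.42 = 4.42; true-score variance = 2.34 + 1.42 = 3.76; composite reliability = 0.8507.
Mean component reliability = 0.7800.
Difference = 0.8507 − 0.7800 = 0.071.

0.071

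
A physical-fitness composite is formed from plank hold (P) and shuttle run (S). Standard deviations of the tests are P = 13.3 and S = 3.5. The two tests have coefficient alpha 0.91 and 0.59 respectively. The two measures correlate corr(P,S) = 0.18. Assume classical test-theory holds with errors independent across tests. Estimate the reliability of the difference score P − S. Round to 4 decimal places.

0.8785

Var(P−S) = 13.3² + 3.5² − 2·13.3·3.5·0.18 = 189.14 − 16.758 = 172.382.
Under uncorrelated errors the observed covariances equal the true-score covariances, so only the own-variance terms attenuate.
True-score variance = [13.3²·0.91 + 3.5²·0.59] − 16.758 = 168.197 − 16.758 = 151.439.
Reliability = 151.439 / 172.382 = 0.8785.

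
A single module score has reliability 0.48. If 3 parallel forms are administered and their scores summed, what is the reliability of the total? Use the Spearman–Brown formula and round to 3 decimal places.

0.735

ρ_k = kρ / (1 + (k−1)ρ) = 3·0.48 / (1 + 2·0.48) = 1.440 / 1.960 = 0.735.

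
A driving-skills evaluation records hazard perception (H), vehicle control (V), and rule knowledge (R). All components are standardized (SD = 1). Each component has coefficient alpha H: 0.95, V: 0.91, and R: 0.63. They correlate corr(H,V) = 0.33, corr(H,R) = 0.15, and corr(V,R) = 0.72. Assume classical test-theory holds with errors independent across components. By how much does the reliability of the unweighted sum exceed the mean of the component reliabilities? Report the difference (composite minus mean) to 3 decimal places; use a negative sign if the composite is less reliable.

0.076

Var(sum) = 3 + 2.4 = 5.4; true-score variance = 2.49 + 2.4 = 4.89; composite reliability = 0.9056.
Mean component reliability = 0.8300.
Difference = 0.9056 − 0.8300 = 0.076.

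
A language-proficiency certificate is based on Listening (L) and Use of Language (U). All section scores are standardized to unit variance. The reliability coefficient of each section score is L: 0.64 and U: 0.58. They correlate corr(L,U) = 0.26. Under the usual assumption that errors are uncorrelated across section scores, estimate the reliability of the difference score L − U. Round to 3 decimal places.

0.473

Var(L−U) = 1 + 1 − 2·0.26 = 2 − 0.52 = 1.48.
Under uncorrelated errors the observed covariances equal the true-score covariances, so only the own-variance terms attenuate.
True-score variance = [0.64 + 0.58] − 0.52 = 1.22 − 0.52 = 0.7.
Reliability = 0.7 / 1.48 = 0.473.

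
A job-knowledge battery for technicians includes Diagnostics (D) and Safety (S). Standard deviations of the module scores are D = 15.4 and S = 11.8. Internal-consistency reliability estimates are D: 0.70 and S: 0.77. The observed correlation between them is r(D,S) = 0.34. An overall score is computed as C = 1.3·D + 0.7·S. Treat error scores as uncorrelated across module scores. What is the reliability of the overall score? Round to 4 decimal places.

0.7662

Var(C) = 1.3²·15.4² + 0.7²·11.8² + 2·[0.91·15.4·11.8·0.34] = 469.028 + 112.448 = 581.476.
Under uncorrelated errors the observed covariances equal the true-score covariances, so only the own-variance terms attenuate.
True-score variance = [1.3²·15.4²·0.70 + 0.7²·11.8²·0.77] + 112.448 = 333.096 + 112.448 = 445.544.
Reliability = 445.544 / 581.476 = 0.7662.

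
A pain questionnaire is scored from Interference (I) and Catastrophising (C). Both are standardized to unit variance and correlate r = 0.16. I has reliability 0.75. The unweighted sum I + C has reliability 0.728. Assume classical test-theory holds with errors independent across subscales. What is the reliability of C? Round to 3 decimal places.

Var(I+C) = 2 + 2·0.16 = 2.320.
True-score variance = ρ_I + ρ_C + 2·0.16, so 0.728 = (0.75 + ρ_C + 0.32) / 2.320.
ρ_C = 0.728·2.320 − 0.75 − 0.32 = 0.619.

0.619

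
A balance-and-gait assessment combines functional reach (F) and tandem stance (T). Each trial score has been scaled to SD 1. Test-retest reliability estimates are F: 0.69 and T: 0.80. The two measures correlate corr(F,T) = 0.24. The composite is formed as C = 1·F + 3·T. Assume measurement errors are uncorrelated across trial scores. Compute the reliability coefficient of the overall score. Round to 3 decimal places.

Var(C) = 1 + 3² + 2·[3·0.24] = 10 + 1.44 = 11.44.
With uncorrelated errors the cross-covariances are all true-score covariance, so they carry over unchanged; only the diagonal terms shrink to ρᵢσᵢ².
True-score variance = [0.69 + 3²·0.80] + 1.44 = 7.89 + 1.44 = 9.33.
Reliability = 9.33 / 11.44 = 0.816.

0.816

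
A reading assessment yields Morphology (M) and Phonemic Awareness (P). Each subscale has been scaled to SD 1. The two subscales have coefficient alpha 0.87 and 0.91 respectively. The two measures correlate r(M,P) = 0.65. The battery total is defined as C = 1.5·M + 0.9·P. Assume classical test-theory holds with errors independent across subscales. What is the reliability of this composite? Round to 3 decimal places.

Var(C) = 1.5² + 0.9² + 2·[1.35·0.65] = 3.06 + 1.755 = 4.815.
Under uncorrelated errors the observed covariances equal the true-score covariances, so only the own-variance terms attenuate.
True-score variance = [1.5²·0.87 + 0.9²·0.91] + 1.755 = 2.6946 + 1.755 = 4.4496.
Reliability = 4.4496 / 4.815 = 0.924.

0.924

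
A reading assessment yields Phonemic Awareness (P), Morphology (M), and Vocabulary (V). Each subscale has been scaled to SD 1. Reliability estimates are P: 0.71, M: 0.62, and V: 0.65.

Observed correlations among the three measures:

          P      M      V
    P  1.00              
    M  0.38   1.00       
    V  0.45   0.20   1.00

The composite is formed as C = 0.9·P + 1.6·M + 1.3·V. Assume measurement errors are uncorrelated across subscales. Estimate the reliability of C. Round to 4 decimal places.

0.7762

Var(C) = 0.9² + 1.6² + 1.3² + 2·[1.44·0.38 + 1.17·0.45 + 2.08·0.20] = 5.06 + 2.9794 = 8.0394.
Under uncorrelated errors the observed covariances equal the true-score covariances, so only the own-variance terms attenuate.
True-score variance = [0.9²·0.71 + 1.6²·0.62 + 1.3²·0.65] + 2.9794 = 3.2608 + 2.9794 = 6.2402.
Reliability = 6.2402 / 8.0394 = 0.7762.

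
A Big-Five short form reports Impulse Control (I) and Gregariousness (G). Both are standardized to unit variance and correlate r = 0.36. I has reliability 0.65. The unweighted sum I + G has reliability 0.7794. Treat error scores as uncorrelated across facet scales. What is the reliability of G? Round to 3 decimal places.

Var(I+G) = 2 + 2·0.36 = 2.720.
True-score variance = ρ_I + ρ_G + 2·0.36, so 0.7794 = (0.65 + ρ_G + 0.72) / 2.720.
ρ_G = 0.7794·2.720 − 0.65 − 0.72 = 0.750.

0.750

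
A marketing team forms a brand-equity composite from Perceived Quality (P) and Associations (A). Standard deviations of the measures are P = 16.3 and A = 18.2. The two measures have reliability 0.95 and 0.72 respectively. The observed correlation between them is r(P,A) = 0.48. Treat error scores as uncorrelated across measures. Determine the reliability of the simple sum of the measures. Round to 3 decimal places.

0.880

Var(P+A) = 16.3² + 18.2² + 2·[16.3·18.2·0.48] = 596.93 + 284.794 = 881.724.
With uncorrelated errors the cross-covariances are all true-score covariance, so they carry over unchanged; only the diagonal terms shrink to ρᵢσᵢ².
True-score variance = [16.3²·0.95 + 18.2²·0.72] + 284.794 = 490.898 + 284.794 = 775.692.
Reliability = 775.692 / 881.724 = 0.880.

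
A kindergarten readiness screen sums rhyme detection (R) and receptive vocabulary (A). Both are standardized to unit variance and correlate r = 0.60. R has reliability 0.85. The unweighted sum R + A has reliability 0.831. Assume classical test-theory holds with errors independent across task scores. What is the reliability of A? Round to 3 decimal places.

0.609

Var(R+A) = 2 + 2·0.60 = 3.200.
True-score variance = ρ_R + ρ_A + 2·0.60, so 0.831 = (0.85 + ρ_A + 1.20) / 3.200.
ρ_A = 0.831·3.200 − 0.85 − 1.20 = 0.609.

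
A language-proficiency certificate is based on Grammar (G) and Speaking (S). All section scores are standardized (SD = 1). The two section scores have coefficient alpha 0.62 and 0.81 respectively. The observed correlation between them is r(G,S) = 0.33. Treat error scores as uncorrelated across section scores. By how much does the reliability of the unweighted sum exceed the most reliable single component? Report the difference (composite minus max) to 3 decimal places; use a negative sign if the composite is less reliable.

-0.024

Var(sum) = 2 + 0.66 = 2.66; true-score variance = 1.43 + 0.66 = 2.09; composite reliability = 0.7857.
Max component reliability = 0.8100.
Difference = 0.7857 − 0.8100 = -0.024.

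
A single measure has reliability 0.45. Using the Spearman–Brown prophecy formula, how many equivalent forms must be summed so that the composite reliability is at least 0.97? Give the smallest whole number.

k ≥ ρ*(1−ρ₁)/(ρ₁(1−ρ*)) = 0.97·0.55 / (0.45·0.03) = 39.519.
Smallest integer k = 40.

40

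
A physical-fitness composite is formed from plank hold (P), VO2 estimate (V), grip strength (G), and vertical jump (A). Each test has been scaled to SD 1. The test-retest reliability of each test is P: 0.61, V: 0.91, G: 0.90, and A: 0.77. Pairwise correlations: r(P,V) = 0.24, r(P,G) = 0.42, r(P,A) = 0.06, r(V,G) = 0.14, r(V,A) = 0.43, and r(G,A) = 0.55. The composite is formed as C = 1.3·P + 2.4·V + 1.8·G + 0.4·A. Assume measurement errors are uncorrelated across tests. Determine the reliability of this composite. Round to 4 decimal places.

Var(C) = 1.3² + 2.4² + 1.8² + 0.4² + 2·[3.12·0.24 + 2.34·0.42 + 0.52·0.06 + 4.32·0.14 + 0.96·0.43 + 0.72·0.55] = 10.85 + 6.3528 = 17.2028.
Because errors are independent across components, Cov(Tᵢ,Tⱼ) = Cov(Xᵢ,Xⱼ); the off-diagonal part of the true-score variance is the same as above.
True-score variance = [1.3²·0.61 + 2.4²·0.91 + 1.8²·0.90 + 0.4²·0.77] + 6.3528 = 9.3117 + 6.3528 = 15.6645.
Reliability = 15.6645 / 17.2028 = 0.9106.

0.9106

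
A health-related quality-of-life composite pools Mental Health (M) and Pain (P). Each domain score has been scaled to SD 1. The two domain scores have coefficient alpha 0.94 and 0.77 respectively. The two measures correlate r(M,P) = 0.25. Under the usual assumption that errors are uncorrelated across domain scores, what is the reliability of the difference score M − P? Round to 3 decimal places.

Var(M−P) = 1 + 1 − 2·0.25 = 2 − 0.5 = 1.5.
With uncorrelated errors the cross-covariances are all true-score covariance, so they carry over unchanged; only the diagonal terms shrink to ρᵢσᵢ².
True-score variance = [0.94 + 0.77] − 0.5 = 1.71 − 0.5 = 1.21.
Reliability = 1.21 / 1.5 = 0.807.

0.807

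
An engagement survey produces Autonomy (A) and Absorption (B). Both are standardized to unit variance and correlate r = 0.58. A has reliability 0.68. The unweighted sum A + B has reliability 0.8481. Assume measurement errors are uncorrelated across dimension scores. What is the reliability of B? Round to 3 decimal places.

Var(A+B) = 2 + 2·0.58 = 3.160.
True-score variance = ρ_A + ρ_B + 2·0.58, so 0.8481 = (0.68 + ρ_B + 1.16) / 3.160.
ρ_B = 0.8481·3.160 − 0.68 − 1.16 = 0.840.

0.840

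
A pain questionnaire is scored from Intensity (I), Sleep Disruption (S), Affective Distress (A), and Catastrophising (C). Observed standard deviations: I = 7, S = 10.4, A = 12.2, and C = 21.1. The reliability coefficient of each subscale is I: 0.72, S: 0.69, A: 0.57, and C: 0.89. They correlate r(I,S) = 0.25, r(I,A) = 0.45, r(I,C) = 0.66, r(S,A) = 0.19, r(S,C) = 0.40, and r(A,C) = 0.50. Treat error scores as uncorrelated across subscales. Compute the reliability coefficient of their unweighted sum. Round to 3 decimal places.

0.896

Var(I+S+A+C) = 7² + 10.4² + 12.2² + 21.1² + 2·[7·10.4·0.25 + 7·12.2·0.45 + 7·21.1·0.66 + 10.4·12.2·0.19 + 10.4·21.1·0.40 + 12.2·21.1·0.50] = 751.21 + 789.41 = 1540.62.
Under uncorrelated errors the observed covariances equal the true-score covariances, so only the own-variance terms attenuate.
True-score variance = [7²·0.72 + 10.4²·0.69 + 12.2²·0.57 + 21.1²·0.89] + 789.41 = 590.986 + 789.41 = 1380.4.
Reliability = 1380.4 / 1540.62 = 0.896.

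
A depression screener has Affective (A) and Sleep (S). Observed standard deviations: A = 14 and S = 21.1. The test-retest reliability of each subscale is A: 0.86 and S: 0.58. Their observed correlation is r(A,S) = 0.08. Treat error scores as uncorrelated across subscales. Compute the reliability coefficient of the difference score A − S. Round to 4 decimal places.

Var(A−S) = 14² + 21.1² − 2·14·21.1·0.08 = 641.21 − 47.264 = 593.946.
With uncorrelated errors the cross-covariances are all true-score covariance, so they carry over unchanged; only the diagonal terms shrink to ρᵢσᵢ².
True-score variance = [14²·0.86 + 21.1²·0.58] − 47.264 = 426.782 − 47.264 = 379.518.
Reliability = 379.518 / 593.946 = 0.6390.

0.6390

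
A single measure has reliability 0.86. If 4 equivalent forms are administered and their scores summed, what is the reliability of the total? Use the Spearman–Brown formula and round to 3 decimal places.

ρ_k = kρ / (1 + (k−1)ρ) = 4·0.86 / (1 + 3·0.86) = 3.440 / 3.580 = 0.961.

0.961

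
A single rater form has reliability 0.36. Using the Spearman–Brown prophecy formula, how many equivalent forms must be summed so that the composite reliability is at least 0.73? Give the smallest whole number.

5

k ≥ ρ*(1−ρ₁)/(ρ₁(1−ρ*)) = 0.73·0.64 / (0.36·0.27) = 4.807.
Smallest integer k = 5.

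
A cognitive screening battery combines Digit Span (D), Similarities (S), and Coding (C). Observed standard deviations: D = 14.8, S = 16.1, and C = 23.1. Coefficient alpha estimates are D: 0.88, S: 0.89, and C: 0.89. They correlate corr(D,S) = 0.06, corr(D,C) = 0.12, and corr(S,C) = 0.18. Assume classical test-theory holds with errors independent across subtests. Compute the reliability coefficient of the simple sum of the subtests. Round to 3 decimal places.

Var(D+S+C) = 14.8² + 16.1² + 23.1² + 2·[14.8·16.1·0.06 + 14.8·23.1·0.12 + 16.1·23.1·0.18] = 1011.86 + 244.532 = 1256.39.
Under uncorrelated errors the observed covariances equal the true-score covariances, so only the own-variance terms attenuate.
True-score variance = [14.8²·0.88 + 16.1²·0.89 + 23.1²·0.89] + 244.532 = 898.365 + 244.532 = 1142.9.
Reliability = 1142.9 / 1256.39 = 0.910.

0.910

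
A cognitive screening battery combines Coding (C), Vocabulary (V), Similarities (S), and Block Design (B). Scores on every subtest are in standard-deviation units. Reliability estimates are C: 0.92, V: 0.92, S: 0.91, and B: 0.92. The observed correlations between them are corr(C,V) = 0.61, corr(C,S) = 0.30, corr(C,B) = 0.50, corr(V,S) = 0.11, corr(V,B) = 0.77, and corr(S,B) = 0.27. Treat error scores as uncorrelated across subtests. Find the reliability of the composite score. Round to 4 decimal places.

0.9638

Var(C+V+S+B) = 4 + 2·[0.61 + 0.30 + 0.50 + 0.11 + 0.77 + 0.27] = 4 + 5.12 = 9.12.
Under uncorrelated errors the observed covariances equal the true-score covariances, so only the own-variance terms attenuate.
True-score variance = [0.92 + 0.92 + 0.91 + 0.92] + 5.12 = 3.67 + 5.12 = 8.79.
Reliability = 8.79 / 9.12 = 0.9638.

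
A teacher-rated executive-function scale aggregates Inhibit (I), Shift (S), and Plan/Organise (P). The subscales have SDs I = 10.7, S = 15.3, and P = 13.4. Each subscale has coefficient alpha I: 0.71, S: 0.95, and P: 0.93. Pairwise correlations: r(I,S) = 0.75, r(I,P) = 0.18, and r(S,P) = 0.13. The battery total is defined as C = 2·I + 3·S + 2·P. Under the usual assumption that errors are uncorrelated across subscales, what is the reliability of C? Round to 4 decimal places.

0.9454

Var(C) = 2²·10.7² + 3²·15.3² + 2²·13.4² + 2·[6·10.7·15.3·0.75 + 4·10.7·13.4·0.18 + 6·15.3·13.4·0.13] = 3283.01 + 1999.69 = 5282.7.
Because errors are independent across components, Cov(Tᵢ,Tⱼ) = Cov(Xᵢ,Xⱼ); the off-diagonal part of the true-score variance is the same as above.
True-score variance = [2²·10.7²·0.71 + 3²·15.3²·0.95 + 2²·13.4²·0.93] + 1999.69 = 2994.58 + 1999.69 = 4994.27.
Reliability = 4994.27 / 5282.7 = 0.9454.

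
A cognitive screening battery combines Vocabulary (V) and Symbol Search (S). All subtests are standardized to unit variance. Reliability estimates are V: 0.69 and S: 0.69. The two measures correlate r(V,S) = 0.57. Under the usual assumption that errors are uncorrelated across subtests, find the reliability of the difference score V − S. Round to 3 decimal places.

Var(V−S) = 1 + 1 − 2·0.57 = 2 − 1.14 = 0.86.
Under uncorrelated errors the observed covariances equal the true-score covariances, so only the own-variance terms attenuate.
True-score variance = [0.69 + 0.69] − 1.14 = 1.38 − 1.14 = 0.24.
Reliability = 0.24 / 0.86 = 0.279.

0.279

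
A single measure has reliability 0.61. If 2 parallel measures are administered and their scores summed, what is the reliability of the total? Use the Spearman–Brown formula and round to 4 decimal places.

ρ_k = kρ / (1 + (k−1)ρ) = 2·0.61 / (1 + 1·0.61) = 1.220 / 1.610 = 0.7578.

0.7578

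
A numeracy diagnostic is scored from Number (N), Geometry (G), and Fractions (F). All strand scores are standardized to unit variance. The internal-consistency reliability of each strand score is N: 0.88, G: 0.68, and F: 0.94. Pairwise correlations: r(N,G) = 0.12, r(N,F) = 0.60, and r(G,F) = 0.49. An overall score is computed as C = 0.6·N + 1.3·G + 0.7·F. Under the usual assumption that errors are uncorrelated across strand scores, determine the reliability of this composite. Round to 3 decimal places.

0.851

Var(C) = 0.6² + 1.3² + 0.7² + 2·[0.78·0.12 + 0.42·0.60 + 0.91·0.49] = 2.54 + 1.583 = 4.123.
Under uncorrelated errors the observed covariances equal the true-score covariances, so only the own-variance terms attenuate.
True-score variance = [0.6²·0.88 + 1.3²·0.68 + 0.7²·0.94] + 1.583 = 1.9266 + 1.583 = 3.5096.
Reliability = 3.5096 / 4.123 = 0.851.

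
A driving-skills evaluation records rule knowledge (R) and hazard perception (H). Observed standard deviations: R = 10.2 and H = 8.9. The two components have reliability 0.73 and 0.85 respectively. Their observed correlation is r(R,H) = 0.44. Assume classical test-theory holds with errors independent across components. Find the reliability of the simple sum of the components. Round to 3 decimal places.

0.848

Var(R+H) = 10.2² + 8.9² + 2·[10.2·8.9·0.44] = 183.25 + 79.8864 = 263.136.
Under uncorrelated errors the observed covariances equal the true-score covariances, so only the own-variance terms attenuate.
True-score variance = [10.2²·0.73 + 8.9²·0.85] + 79.8864 = 143.278 + 79.8864 = 223.164.
Reliability = 223.164 / 263.136 = 0.848.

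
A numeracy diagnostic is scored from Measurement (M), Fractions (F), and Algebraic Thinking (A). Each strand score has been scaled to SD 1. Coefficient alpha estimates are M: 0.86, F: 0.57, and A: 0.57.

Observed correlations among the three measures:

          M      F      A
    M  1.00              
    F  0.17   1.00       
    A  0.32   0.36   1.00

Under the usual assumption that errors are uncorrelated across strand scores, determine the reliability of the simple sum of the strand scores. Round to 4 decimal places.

Var(M+F+A) = 3 + 2·[0.17 + 0.32 + 0.36] = 3 + 1.7 = 4.7.
Under uncorrelated errors the observed covariances equal the true-score covariances, so only the own-variance terms attenuate.
True-score variance = [0.86 + 0.57 + 0.57] + 1.7 = 2 + 1.7 = 3.7.
Reliability = 3.7 / 4.7 = 0.7872.

0.7872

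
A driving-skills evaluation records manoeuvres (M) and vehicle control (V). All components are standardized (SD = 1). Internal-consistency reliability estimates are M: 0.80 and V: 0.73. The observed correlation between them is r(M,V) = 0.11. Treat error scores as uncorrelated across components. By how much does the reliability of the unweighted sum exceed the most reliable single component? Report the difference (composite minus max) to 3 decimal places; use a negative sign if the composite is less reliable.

Var(sum) = 2 + 0.22 = 2.22; true-score variance = 1.53 + 0.22 = 1.75; composite reliability = 0.7883.
Max component reliability = 0.8000.
Difference = 0.7883 − 0.8000 = -0.012.

-0.012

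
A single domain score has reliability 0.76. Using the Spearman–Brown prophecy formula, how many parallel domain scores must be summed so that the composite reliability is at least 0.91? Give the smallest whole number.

k ≥ ρ*(1−ρ₁)/(ρ₁(1−ρ*)) = 0.91·0.24 / (0.76·0.09) = 3.193.
Smallest integer k = 4.

4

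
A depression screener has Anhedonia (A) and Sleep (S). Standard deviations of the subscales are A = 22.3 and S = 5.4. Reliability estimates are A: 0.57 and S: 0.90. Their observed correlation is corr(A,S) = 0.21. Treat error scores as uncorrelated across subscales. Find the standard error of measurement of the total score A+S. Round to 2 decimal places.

Var(total) = 526.45 + 50.5764 = 577.026.
True-score variance = 309.699 + 50.5764 = 360.276, so reliability = 0.6244.
Error variance = 577.026 − 360.276 = 216.751; SEM = √216.751 = 14.72.

14.72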